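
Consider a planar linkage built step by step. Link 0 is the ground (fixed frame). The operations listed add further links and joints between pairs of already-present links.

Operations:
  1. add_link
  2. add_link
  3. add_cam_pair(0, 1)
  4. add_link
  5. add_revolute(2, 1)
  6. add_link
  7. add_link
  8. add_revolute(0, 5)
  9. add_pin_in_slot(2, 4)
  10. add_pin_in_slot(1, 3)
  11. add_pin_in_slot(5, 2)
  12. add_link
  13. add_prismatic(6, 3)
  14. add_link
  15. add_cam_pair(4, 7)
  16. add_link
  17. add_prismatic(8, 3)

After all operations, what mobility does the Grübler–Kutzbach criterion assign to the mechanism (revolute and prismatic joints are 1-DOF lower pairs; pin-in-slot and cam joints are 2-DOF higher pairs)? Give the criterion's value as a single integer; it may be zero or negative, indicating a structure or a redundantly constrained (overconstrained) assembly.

ground; <1,0,0>
#1 <2,0,0>
#2 <3,0,0>
C:0↔1 J2 <3,0,1>
#3 <4,0,1>
R:2↔1 J1 <4,1,1>
#4 <5,1,1>
#5 <6,1,1>
R:0↔5 J1 <6,2,1>
PS:2↔4 J2 <6,2,2>
PS:1↔3 J2 <6,2,3>
PS:5↔2 J2 <6,2,4>
#6 <7,2,4>
P:6↔3 J1 <7,3,4>
#7 <8,3,4>
C:4↔7 J2 <8,3,5>
#8 <9,3,5>
P:8↔3 J1 <9,4,5>
3×8 − 2×4 − 1×5 = 11

M = 11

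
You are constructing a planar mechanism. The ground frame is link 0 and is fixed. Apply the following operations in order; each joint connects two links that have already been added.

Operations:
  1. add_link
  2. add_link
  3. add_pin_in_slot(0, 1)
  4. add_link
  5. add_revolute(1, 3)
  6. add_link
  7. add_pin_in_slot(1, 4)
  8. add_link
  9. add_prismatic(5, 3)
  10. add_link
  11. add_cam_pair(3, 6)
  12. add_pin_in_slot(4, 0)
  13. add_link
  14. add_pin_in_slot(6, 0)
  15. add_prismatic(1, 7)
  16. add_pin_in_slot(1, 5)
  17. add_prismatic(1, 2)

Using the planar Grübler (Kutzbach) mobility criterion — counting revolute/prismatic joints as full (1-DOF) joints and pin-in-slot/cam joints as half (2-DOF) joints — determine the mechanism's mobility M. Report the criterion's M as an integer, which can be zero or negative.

link 0 = ground. State L|J1|J2 = 1|0|0
+link1  2|0|0
+link2  3|0|0
PS(0,1) f=2→J2  3|0|1
+link3  4|0|1
R(1,3) f=1→J1  4|1|1
+link4  5|1|1
PS(1,4) f=2→J2  5|1|2
+link5  6|1|2
P(5,3) f=1→J1  6|2|2
+link6  7|2|2
C(3,6) f=2→J2  7|2|3
PS(4,0) f=2→J2  7|2|4
+link7  8|2|4
PS(6,0) f=2→J2  8|2|5
P(1,7) f=1→J1  8|3|5
PS(1,5) f=2→J2  8|3|6
P(1,2) f=1→J1  8|4|6
M = 3(8−1)−2·4−6 = 21−8−6 = 7

M = 7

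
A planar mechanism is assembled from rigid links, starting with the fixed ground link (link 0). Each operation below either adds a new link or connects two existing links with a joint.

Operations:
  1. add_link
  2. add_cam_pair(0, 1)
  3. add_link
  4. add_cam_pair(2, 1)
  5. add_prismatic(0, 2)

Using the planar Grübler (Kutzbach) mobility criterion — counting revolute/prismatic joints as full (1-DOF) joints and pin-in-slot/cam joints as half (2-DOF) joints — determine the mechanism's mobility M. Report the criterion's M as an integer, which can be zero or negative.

M = 2

ground; <1,0,0>
#1 <2,0,0>
C:0↔1 J2 <2,0,1>
#2 <3,0,1>
C:2↔1 J2 <3,0,2>
P:0↔2 J1 <3,1,2>
3×2 − 2×1 − 1×2 = 2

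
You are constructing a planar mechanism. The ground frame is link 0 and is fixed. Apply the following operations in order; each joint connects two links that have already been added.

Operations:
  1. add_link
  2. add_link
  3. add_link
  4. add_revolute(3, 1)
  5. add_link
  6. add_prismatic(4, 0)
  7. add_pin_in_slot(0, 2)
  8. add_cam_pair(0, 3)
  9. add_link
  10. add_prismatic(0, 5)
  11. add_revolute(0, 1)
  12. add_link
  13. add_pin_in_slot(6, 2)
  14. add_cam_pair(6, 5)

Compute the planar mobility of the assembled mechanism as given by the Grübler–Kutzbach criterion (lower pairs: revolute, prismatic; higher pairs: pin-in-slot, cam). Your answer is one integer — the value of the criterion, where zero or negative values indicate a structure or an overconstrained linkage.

M = 6

(L,J1,J2)=(1,0,0); link0 fixed
link1: (2,0,0)
link2: (3,0,0)
link3: (4,0,0)
R 3-1 [J1]: (4,1,0)
link4: (5,1,0)
P 4-0 [J1]: (5,2,0)
PS 0-2 [J2]: (5,2,1)
C 0-3 [J2]: (5,2,2)
link5: (6,2,2)
P 0-5 [J1]: (6,3,2)
R 0-1 [J1]: (6,4,2)
link6: (7,4,2)
PS 6-2 [J2]: (7,4,3)
C 6-5 [J2]: (7,4,4)
Grübler: 3·6 − 2·4 − 4 = 6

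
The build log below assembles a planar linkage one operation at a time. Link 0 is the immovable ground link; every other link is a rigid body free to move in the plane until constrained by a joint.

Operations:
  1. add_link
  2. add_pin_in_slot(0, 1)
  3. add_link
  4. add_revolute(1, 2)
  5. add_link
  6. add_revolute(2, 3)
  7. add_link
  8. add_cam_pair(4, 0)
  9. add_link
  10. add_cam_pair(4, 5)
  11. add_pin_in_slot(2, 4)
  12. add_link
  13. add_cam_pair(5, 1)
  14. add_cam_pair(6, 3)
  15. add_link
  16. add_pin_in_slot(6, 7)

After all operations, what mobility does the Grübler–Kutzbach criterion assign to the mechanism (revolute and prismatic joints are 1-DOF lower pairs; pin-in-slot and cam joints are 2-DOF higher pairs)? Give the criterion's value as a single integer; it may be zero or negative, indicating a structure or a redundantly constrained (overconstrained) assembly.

M = 10

(L,J1,J2)=(1,0,0); link0 fixed
link1: (2,0,0)
PS 0-1 [J2]: (2,0,1)
link2: (3,0,1)
R 1-2 [J1]: (3,1,1)
link3: (4,1,1)
R 2-3 [J1]: (4,2,1)
link4: (5,2,1)
C 4-0 [J2]: (5,2,2)
link5: (6,2,2)
C 4-5 [J2]: (6,2,3)
PS 2-4 [J2]: (6,2,4)
link6: (7,2,4)
C 5-1 [J2]: (7,2,5)
C 6-3 [J2]: (7,2,6)
link7: (8,2,6)
PS 6-7 [J2]: (8,2,7)
Grübler: 3·7 − 2·2 − 7 = 10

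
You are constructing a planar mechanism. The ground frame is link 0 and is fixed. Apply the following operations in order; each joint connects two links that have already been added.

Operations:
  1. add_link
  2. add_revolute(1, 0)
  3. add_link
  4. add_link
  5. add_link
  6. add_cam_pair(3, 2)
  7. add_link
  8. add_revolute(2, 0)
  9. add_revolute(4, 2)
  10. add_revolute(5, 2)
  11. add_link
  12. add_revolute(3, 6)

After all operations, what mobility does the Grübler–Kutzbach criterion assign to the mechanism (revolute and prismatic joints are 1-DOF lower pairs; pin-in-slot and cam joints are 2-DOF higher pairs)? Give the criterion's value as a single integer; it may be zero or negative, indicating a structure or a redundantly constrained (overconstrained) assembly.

link 0 = ground. State L|J1|J2 = 1|0|0
+link1  2|0|0
R(1,0) f=1→J1  2|1|0
+link2  3|1|0
+link3  4|1|0
+link4  5|1|0
C(3,2) f=2→J2  5|1|1
+link5  6|1|1
R(2,0) f=1→J1  6|2|1
R(4,2) f=1→J1  6|3|1
R(5,2) f=1→J1  6|4|1
+link6  7|4|1
R(3,6) f=1→J1  7|5|1
M = 3(7−1)−2·5−1 = 18−10−1 = 7

M = 7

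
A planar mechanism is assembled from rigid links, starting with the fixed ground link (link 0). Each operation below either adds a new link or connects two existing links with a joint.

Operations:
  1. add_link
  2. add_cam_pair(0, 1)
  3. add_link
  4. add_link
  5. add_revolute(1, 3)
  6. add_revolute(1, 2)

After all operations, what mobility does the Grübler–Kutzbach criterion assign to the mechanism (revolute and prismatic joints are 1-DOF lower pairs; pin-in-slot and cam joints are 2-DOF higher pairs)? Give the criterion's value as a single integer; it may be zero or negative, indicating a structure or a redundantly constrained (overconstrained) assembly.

M = 4

link 0 = ground. State L|J1|J2 = 1|0|0
+link1  2|0|0
C(0,1) f=2→J2  2|0|1
+link2  3|0|1
+link3  4|0|1
R(1,3) f=1→J1  4|1|1
R(1,2) f=1→J1  4|2|1
M = 3(4−1)−2·2−1 = 9−4−1 = 4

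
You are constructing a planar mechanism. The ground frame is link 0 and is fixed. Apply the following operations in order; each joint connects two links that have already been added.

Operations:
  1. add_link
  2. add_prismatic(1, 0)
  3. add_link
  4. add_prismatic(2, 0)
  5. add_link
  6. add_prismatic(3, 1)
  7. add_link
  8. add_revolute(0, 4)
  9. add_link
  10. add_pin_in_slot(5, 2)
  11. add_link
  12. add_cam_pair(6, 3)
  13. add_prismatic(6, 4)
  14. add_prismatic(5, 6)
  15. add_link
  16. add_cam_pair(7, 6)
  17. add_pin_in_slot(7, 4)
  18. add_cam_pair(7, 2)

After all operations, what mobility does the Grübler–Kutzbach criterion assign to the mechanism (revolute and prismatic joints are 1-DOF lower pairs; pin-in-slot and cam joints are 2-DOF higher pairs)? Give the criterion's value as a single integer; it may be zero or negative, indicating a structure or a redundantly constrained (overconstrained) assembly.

M = 4

link 0 = ground. State L|J1|J2 = 1|0|0
+link1  2|0|0
P(1,0) f=1→J1  2|1|0
+link2  3|1|0
P(2,0) f=1→J1  3|2|0
+link3  4|2|0
P(3,1) f=1→J1  4|3|0
+link4  5|3|0
R(0,4) f=1→J1  5|4|0
+link5  6|4|0
PS(5,2) f=2→J2  6|4|1
+link6  7|4|1
C(6,3) f=2→J2  7|4|2
P(6,4) f=1→J1  7|5|2
P(5,6) f=1→J1  7|6|2
+link7  8|6|2
C(7,6) f=2→J2  8|6|3
PS(7,4) f=2→J2  8|6|4
C(7,2) f=2→J2  8|6|5
M = 3(8−1)−2·6−5 = 21−12−5 = 4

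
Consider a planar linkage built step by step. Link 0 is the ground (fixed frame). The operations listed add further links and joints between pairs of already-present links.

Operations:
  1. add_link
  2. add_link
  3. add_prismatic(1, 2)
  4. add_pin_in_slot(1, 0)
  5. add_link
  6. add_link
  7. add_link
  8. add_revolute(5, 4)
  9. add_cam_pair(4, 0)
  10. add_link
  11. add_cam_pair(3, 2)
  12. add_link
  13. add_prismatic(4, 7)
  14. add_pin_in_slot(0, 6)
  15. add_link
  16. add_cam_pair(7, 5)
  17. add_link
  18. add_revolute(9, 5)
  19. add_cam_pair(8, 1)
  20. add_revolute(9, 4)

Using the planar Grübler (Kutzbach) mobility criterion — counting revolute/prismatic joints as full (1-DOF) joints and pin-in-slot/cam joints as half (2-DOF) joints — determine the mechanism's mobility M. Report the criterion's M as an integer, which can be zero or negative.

M = 11

ground; <1,0,0>
#1 <2,0,0>
#2 <3,0,0>
P:1↔2 J1 <3,1,0>
PS:1↔0 J2 <3,1,1>
#3 <4,1,1>
#4 <5,1,1>
#5 <6,1,1>
R:5↔4 J1 <6,2,1>
C:4↔0 J2 <6,2,2>
#6 <7,2,2>
C:3↔2 J2 <7,2,3>
#7 <8,2,3>
P:4↔7 J1 <8,3,3>
PS:0↔6 J2 <8,3,4>
#8 <9,3,4>
C:7↔5 J2 <9,3,5>
#9 <10,3,5>
R:9↔5 J1 <10,4,5>
C:8↔1 J2 <10,4,6>
R:9↔4 J1 <10,5,6>
3×9 − 2×5 − 1×6 = 11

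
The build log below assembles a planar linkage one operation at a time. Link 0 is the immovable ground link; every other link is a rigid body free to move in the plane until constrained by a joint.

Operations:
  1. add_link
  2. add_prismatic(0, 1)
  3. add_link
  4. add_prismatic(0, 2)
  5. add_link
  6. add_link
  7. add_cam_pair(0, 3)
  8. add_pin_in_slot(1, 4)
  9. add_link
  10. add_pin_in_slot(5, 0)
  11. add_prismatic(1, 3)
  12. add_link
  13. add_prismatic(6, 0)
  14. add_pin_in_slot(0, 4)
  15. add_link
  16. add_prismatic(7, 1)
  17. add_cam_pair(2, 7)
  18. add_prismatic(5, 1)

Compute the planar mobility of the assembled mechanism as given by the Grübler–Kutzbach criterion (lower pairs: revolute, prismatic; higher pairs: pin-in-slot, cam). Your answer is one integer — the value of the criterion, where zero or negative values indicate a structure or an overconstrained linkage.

L=1 J1=0 J2=0
add link → L=2 J1=0 J2=0
P@0,1 dof=1 J1 → L=2 J1=1 J2=0
add link → L=3 J1=1 J2=0
P@0,2 dof=1 J1 → L=3 J1=2 J2=0
add link → L=4 J1=2 J2=0
add link → L=5 J1=2 J2=0
C@0,3 dof=2 J2 → L=5 J1=2 J2=1
PS@1,4 dof=2 J2 → L=5 J1=2 J2=2
add link → L=6 J1=2 J2=2
PS@5,0 dof=2 J2 → L=6 J1=2 J2=3
P@1,3 dof=1 J1 → L=6 J1=3 J2=3
add link → L=7 J1=3 J2=3
P@6,0 dof=1 J1 → L=7 J1=4 J2=3
PS@0,4 dof=2 J2 → L=7 J1=4 J2=4
add link → L=8 J1=4 J2=4
P@7,1 dof=1 J1 → L=8 J1=5 J2=4
C@2,7 dof=2 J2 → L=8 J1=5 J2=5
P@5,1 dof=1 J1 → L=8 J1=6 J2=5
M=3(L−1)−2J1−J2=3·7−2·6−5=4

M = 4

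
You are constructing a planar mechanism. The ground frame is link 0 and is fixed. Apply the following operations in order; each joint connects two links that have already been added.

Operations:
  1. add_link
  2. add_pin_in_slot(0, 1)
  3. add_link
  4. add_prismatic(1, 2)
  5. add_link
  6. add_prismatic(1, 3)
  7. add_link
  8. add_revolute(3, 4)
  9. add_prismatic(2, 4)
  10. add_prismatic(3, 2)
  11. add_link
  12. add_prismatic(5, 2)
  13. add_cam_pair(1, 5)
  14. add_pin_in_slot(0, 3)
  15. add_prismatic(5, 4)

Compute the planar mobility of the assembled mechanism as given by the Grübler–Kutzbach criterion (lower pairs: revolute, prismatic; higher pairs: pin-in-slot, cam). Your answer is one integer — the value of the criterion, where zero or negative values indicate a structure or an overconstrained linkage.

M = -2

[1;0;0] (link 0 is ground)
L+ [2;0;0]
PS(0,1)∈J2 [2;0;1]
L+ [3;0;1]
P(1,2)∈J1 [3;1;1]
L+ [4;1;1]
P(1,3)∈J1 [4;2;1]
L+ [5;2;1]
R(3,4)∈J1 [5;3;1]
P(2,4)∈J1 [5;4;1]
P(3,2)∈J1 [5;5;1]
L+ [6;5;1]
P(5,2)∈J1 [6;6;1]
C(1,5)∈J2 [6;6;2]
PS(0,3)∈J2 [6;6;3]
P(5,4)∈J1 [6;7;3]
mobility = 15 − 14 − 3 = -2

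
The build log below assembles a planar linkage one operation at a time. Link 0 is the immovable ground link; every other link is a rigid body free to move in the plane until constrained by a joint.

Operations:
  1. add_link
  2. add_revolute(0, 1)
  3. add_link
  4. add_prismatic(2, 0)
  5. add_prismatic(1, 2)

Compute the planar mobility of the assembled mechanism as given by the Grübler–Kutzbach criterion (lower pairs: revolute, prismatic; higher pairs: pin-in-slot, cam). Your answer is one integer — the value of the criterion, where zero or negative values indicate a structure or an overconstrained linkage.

M = 0

(L,J1,J2)=(1,0,0); link0 fixed
link1: (2,0,0)
R 0-1 [J1]: (2,1,0)
link2: (3,1,0)
P 2-0 [J1]: (3,2,0)
P 1-2 [J1]: (3,3,0)
Grübler: 3·2 − 2·3 − 0 = 0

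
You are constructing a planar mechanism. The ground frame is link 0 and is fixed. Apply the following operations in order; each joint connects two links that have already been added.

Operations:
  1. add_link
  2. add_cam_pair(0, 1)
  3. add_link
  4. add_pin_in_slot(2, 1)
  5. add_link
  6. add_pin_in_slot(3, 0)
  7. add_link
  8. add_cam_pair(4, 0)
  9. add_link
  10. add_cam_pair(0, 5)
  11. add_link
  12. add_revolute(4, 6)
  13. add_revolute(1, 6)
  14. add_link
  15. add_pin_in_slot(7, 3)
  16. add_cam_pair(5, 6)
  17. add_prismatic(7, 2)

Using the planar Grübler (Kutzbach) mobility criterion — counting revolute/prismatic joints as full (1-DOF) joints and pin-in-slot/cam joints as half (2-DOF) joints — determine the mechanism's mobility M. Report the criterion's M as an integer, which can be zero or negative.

M = 8

(L,J1,J2)=(1,0,0); link0 fixed
link1: (2,0,0)
C 0-1 [J2]: (2,0,1)
link2: (3,0,1)
PS 2-1 [J2]: (3,0,2)
link3: (4,0,2)
PS 3-0 [J2]: (4,0,3)
link4: (5,0,3)
C 4-0 [J2]: (5,0,4)
link5: (6,0,4)
C 0-5 [J2]: (6,0,5)
link6: (7,0,5)
R 4-6 [J1]: (7,1,5)
R 1-6 [J1]: (7,2,5)
link7: (8,2,5)
PS 7-3 [J2]: (8,2,6)
C 5-6 [J2]: (8,2,7)
P 7-2 [J1]: (8,3,7)
Grübler: 3·7 − 2·3 − 7 = 8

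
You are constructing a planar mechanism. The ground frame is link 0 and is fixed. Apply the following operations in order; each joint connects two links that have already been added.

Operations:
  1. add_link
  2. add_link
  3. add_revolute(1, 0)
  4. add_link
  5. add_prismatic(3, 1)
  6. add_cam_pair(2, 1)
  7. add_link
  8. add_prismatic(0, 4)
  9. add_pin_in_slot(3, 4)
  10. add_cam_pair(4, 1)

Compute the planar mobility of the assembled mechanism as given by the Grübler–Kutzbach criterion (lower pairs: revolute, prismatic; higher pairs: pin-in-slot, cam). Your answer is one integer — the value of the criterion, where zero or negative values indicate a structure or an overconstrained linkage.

(L,J1,J2)=(1,0,0); link0 fixed
link1: (2,0,0)
link2: (3,0,0)
R 1-0 [J1]: (3,1,0)
link3: (4,1,0)
P 3-1 [J1]: (4,2,0)
C 2-1 [J2]: (4,2,1)
link4: (5,2,1)
P 0-4 [J1]: (5,3,1)
PS 3-4 [J2]: (5,3,2)
C 4-1 [J2]: (5,3,3)
Grübler: 3·4 − 2·3 − 3 = 3

M = 3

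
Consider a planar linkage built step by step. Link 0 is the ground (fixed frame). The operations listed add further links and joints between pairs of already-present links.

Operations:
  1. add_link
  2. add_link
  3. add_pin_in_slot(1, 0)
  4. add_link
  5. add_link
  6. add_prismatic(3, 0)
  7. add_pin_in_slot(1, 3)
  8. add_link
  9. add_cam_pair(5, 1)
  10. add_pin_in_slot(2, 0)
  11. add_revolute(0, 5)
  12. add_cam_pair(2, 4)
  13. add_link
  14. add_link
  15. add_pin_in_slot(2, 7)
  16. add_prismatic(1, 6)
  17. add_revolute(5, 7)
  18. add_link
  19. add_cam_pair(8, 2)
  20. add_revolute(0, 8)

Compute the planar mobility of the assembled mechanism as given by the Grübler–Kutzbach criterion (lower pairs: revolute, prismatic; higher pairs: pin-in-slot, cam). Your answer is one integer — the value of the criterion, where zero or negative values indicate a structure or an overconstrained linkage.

M = 7

ground; <1,0,0>
#1 <2,0,0>
#2 <3,0,0>
PS:1↔0 J2 <3,0,1>
#3 <4,0,1>
#4 <5,0,1>
P:3↔0 J1 <5,1,1>
PS:1↔3 J2 <5,1,2>
#5 <6,1,2>
C:5↔1 J2 <6,1,3>
PS:2↔0 J2 <6,1,4>
R:0↔5 J1 <6,2,4>
C:2↔4 J2 <6,2,5>
#6 <7,2,5>
#7 <8,2,5>
PS:2↔7 J2 <8,2,6>
P:1↔6 J1 <8,3,6>
R:5↔7 J1 <8,4,6>
#8 <9,4,6>
C:8↔2 J2 <9,4,7>
R:0↔8 J1 <9,5,7>
3×8 − 2×5 − 1×7 = 7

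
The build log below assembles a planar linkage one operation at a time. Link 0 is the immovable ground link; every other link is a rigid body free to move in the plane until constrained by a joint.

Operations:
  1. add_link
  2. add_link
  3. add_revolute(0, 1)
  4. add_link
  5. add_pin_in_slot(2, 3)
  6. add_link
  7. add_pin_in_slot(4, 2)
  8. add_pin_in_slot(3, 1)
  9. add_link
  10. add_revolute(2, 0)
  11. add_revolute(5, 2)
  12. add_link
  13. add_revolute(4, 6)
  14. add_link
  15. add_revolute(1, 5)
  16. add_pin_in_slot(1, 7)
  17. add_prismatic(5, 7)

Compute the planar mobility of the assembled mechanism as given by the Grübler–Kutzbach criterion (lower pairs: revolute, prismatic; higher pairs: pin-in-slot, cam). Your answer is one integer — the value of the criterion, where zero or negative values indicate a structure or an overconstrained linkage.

L=1 J1=0 J2=0
add link → L=2 J1=0 J2=0
add link → L=3 J1=0 J2=0
R@0,1 dof=1 J1 → L=3 J1=1 J2=0
add link → L=4 J1=1 J2=0
PS@2,3 dof=2 J2 → L=4 J1=1 J2=1
add link → L=5 J1=1 J2=1
PS@4,2 dof=2 J2 → L=5 J1=1 J2=2
PS@3,1 dof=2 J2 → L=5 J1=1 J2=3
add link → L=6 J1=1 J2=3
R@2,0 dof=1 J1 → L=6 J1=2 J2=3
R@5,2 dof=1 J1 → L=6 J1=3 J2=3
add link → L=7 J1=3 J2=3
R@4,6 dof=1 J1 → L=7 J1=4 J2=3
add link → L=8 J1=4 J2=3
R@1,5 dof=1 J1 → L=8 J1=5 J2=3
PS@1,7 dof=2 J2 → L=8 J1=5 J2=4
P@5,7 dof=1 J1 → L=8 J1=6 J2=4
M=3(L−1)−2J1−J2=3·7−2·6−4=5

M = 5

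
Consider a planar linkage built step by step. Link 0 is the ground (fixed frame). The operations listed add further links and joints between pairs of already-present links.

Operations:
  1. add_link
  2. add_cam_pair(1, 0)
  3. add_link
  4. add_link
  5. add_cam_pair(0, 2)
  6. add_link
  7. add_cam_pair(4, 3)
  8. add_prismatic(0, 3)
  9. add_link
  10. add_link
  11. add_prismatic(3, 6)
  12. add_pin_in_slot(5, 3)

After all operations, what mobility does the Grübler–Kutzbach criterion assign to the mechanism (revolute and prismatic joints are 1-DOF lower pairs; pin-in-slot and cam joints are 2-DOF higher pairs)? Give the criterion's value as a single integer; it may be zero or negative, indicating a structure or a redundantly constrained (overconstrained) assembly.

M = 10

link 0 = ground. State L|J1|J2 = 1|0|0
+link1  2|0|0
C(1,0) f=2→J2  2|0|1
+link2  3|0|1
+link3  4|0|1
C(0,2) f=2→J2  4|0|2
+link4  5|0|2
C(4,3) f=2→J2  5|0|3
P(0,3) f=1→J1  5|1|3
+link5  6|1|3
+link6  7|1|3
P(3,6) f=1→J1  7|2|3
PS(5,3) f=2→J2  7|2|4
M = 3(7−1)−2·2−4 = 18−4−4 = 10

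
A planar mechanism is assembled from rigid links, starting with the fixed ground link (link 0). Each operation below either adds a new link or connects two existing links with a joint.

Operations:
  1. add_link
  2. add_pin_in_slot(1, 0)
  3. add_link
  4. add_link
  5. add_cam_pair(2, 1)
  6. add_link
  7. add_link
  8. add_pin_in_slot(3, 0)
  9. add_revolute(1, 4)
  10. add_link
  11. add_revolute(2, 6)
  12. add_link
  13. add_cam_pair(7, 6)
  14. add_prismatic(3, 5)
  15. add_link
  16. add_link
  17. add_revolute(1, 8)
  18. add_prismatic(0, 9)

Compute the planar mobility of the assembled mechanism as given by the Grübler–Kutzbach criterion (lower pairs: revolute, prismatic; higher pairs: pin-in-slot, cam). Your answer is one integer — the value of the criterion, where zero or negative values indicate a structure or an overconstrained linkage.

L=1 J1=0 J2=0
add link → L=2 J1=0 J2=0
PS@1,0 dof=2 J2 → L=2 J1=0 J2=1
add link → L=3 J1=0 J2=1
add link → L=4 J1=0 J2=1
C@2,1 dof=2 J2 → L=4 J1=0 J2=2
add link → L=5 J1=0 J2=2
add link → L=6 J1=0 J2=2
PS@3,0 dof=2 J2 → L=6 J1=0 J2=3
R@1,4 dof=1 J1 → L=6 J1=1 J2=3
add link → L=7 J1=1 J2=3
R@2,6 dof=1 J1 → L=7 J1=2 J2=3
add link → L=8 J1=2 J2=3
C@7,6 dof=2 J2 → L=8 J1=2 J2=4
P@3,5 dof=1 J1 → L=8 J1=3 J2=4
add link → L=9 J1=3 J2=4
add link → L=10 J1=3 J2=4
R@1,8 dof=1 J1 → L=10 J1=4 J2=4
P@0,9 dof=1 J1 → L=10 J1=5 J2=4
M=3(L−1)−2J1−J2=3·9−2·5−4=13

M = 13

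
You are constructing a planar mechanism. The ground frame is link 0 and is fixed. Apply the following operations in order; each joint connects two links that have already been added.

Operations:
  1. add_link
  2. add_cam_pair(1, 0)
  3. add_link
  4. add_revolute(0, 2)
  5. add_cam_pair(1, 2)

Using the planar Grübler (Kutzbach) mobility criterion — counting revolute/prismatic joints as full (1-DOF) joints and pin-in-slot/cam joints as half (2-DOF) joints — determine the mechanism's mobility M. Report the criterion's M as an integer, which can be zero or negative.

M = 2

link 0 = ground. State L|J1|J2 = 1|0|0
+link1  2|0|0
C(1,0) f=2→J2  2|0|1
+link2  3|0|1
R(0,2) f=1→J1  3|1|1
C(1,2) f=2→J2  3|1|2
M = 3(3−1)−2·1−2 = 6−2−2 = 2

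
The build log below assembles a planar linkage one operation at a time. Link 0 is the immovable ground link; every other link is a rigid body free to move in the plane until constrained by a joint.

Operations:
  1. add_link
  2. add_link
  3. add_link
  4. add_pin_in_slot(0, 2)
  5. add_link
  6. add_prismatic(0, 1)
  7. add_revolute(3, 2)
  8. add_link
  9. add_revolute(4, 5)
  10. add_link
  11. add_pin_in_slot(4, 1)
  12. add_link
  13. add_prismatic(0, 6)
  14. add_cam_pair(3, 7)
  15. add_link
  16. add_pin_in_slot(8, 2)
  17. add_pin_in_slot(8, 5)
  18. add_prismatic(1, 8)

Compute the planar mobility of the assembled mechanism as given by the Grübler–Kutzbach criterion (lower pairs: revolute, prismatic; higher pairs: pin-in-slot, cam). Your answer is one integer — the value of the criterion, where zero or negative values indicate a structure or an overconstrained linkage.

M = 9

[1;0;0] (link 0 is ground)
L+ [2;0;0]
L+ [3;0;0]
L+ [4;0;0]
PS(0,2)∈J2 [4;0;1]
L+ [5;0;1]
P(0,1)∈J1 [5;1;1]
R(3,2)∈J1 [5;2;1]
L+ [6;2;1]
R(4,5)∈J1 [6;3;1]
L+ [7;3;1]
PS(4,1)∈J2 [7;3;2]
L+ [8;3;2]
P(0,6)∈J1 [8;4;2]
C(3,7)∈J2 [8;4;3]
L+ [9;4;3]
PS(8,2)∈J2 [9;4;4]
PS(8,5)∈J2 [9;4;5]
P(1,8)∈J1 [9;5;5]
mobility = 24 − 10 − 5 = 9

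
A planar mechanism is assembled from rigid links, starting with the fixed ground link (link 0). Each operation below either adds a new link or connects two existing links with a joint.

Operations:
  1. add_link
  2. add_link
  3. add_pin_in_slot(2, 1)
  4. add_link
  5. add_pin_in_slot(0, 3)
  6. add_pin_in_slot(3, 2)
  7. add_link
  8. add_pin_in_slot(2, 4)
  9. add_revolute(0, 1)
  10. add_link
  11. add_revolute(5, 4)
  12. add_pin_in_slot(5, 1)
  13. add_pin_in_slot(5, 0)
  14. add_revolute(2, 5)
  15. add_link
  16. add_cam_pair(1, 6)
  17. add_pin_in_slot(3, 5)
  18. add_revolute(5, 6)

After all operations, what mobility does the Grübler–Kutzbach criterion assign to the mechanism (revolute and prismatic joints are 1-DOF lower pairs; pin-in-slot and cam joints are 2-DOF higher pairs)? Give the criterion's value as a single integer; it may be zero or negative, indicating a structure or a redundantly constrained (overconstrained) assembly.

L=1 J1=0 J2=0
add link → L=2 J1=0 J2=0
add link → L=3 J1=0 J2=0
PS@2,1 dof=2 J2 → L=3 J1=0 J2=1
add link → L=4 J1=0 J2=1
PS@0,3 dof=2 J2 → L=4 J1=0 J2=2
PS@3,2 dof=2 J2 → L=4 J1=0 J2=3
add link → L=5 J1=0 J2=3
PS@2,4 dof=2 J2 → L=5 J1=0 J2=4
R@0,1 dof=1 J1 → L=5 J1=1 J2=4
add link → L=6 J1=1 J2=4
R@5,4 dof=1 J1 → L=6 J1=2 J2=4
PS@5,1 dof=2 J2 → L=6 J1=2 J2=5
PS@5,0 dof=2 J2 → L=6 J1=2 J2=6
R@2,5 dof=1 J1 → L=6 J1=3 J2=6
add link → L=7 J1=3 J2=6
C@1,6 dof=2 J2 → L=7 J1=3 J2=7
PS@3,5 dof=2 J2 → L=7 J1=3 J2=8
R@5,6 dof=1 J1 → L=7 J1=4 J2=8
M=3(L−1)−2J1−J2=3·6−2·4−8=2

M = 2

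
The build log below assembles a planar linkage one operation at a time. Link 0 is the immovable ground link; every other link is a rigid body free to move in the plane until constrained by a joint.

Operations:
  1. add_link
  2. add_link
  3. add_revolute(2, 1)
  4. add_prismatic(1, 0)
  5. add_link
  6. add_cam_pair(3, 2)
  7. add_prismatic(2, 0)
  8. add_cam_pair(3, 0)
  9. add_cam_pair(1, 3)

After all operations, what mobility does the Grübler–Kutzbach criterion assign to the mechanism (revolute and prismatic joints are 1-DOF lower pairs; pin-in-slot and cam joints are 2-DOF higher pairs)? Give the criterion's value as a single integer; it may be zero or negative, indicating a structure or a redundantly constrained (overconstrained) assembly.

ground; <1,0,0>
#1 <2,0,0>
#2 <3,0,0>
R:2↔1 J1 <3,1,0>
P:1↔0 J1 <3,2,0>
#3 <4,2,0>
C:3↔2 J2 <4,2,1>
P:2↔0 J1 <4,3,1>
C:3↔0 J2 <4,3,2>
C:1↔3 J2 <4,3,3>
3×3 − 2×3 − 1×3 = 0

M = 0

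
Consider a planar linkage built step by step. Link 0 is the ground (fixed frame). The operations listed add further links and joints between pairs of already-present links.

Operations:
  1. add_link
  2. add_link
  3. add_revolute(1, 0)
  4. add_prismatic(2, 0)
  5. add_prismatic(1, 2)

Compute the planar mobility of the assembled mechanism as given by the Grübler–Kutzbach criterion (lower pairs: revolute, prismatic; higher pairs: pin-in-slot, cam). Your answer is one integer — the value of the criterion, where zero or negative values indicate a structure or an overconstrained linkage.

L=1 J1=0 J2=0
add link → L=2 J1=0 J2=0
add link → L=3 J1=0 J2=0
R@1,0 dof=1 J1 → L=3 J1=1 J2=0
P@2,0 dof=1 J1 → L=3 J1=2 J2=0
P@1,2 dof=1 J1 → L=3 J1=3 J2=0
M=3(L−1)−2J1−J2=3·2−2·3−0=0

M = 0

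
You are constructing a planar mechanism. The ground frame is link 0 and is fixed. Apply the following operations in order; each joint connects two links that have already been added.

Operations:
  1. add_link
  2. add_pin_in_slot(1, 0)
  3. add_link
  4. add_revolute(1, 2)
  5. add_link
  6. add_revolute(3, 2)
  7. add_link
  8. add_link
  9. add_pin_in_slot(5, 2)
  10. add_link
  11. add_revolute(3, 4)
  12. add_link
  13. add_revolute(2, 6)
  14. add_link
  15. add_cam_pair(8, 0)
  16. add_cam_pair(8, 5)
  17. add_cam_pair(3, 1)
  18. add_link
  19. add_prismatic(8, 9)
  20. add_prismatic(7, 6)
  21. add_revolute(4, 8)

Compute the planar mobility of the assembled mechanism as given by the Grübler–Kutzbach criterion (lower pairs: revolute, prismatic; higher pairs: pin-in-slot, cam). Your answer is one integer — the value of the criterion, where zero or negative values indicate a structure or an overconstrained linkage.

(L,J1,J2)=(1,0,0); link0 fixed
link1: (2,0,0)
PS 1-0 [J2]: (2,0,1)
link2: (3,0,1)
R 1-2 [J1]: (3,1,1)
link3: (4,1,1)
R 3-2 [J1]: (4,2,1)
link4: (5,2,1)
link5: (6,2,1)
PS 5-2 [J2]: (6,2,2)
link6: (7,2,2)
R 3-4 [J1]: (7,3,2)
link7: (8,3,2)
R 2-6 [J1]: (8,4,2)
link8: (9,4,2)
C 8-0 [J2]: (9,4,3)
C 8-5 [J2]: (9,4,4)
C 3-1 [J2]: (9,4,5)
link9: (10,4,5)
P 8-9 [J1]: (10,5,5)
P 7-6 [J1]: (10,6,5)
R 4-8 [J1]: (10,7,5)
Grübler: 3·9 − 2·7 − 5 = 8

M = 8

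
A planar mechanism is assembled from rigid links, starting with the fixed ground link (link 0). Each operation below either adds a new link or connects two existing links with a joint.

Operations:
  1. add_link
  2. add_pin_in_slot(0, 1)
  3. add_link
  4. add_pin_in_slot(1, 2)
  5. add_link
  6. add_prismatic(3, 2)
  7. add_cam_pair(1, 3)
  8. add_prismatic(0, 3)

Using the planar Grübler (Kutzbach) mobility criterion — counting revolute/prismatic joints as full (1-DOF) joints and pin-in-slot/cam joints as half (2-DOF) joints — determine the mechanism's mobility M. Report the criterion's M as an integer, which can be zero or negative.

ground; <1,0,0>
#1 <2,0,0>
PS:0↔1 J2 <2,0,1>
#2 <3,0,1>
PS:1↔2 J2 <3,0,2>
#3 <4,0,2>
P:3↔2 J1 <4,1,2>
C:1↔3 J2 <4,1,3>
P:0↔3 J1 <4,2,3>
3×3 − 2×2 − 1×3 = 2

M = 2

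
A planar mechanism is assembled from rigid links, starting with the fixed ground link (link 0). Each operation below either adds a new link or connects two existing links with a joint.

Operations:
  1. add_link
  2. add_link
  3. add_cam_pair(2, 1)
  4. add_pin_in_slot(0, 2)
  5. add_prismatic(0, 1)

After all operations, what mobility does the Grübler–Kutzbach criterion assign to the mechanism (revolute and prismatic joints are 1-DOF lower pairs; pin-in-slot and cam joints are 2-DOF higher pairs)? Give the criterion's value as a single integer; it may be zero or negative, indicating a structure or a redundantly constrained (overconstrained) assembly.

M = 2

ground; <1,0,0>
#1 <2,0,0>
#2 <3,0,0>
C:2↔1 J2 <3,0,1>
PS:0↔2 J2 <3,0,2>
P:0↔1 J1 <3,1,2>
3×2 − 2×1 − 1×2 = 2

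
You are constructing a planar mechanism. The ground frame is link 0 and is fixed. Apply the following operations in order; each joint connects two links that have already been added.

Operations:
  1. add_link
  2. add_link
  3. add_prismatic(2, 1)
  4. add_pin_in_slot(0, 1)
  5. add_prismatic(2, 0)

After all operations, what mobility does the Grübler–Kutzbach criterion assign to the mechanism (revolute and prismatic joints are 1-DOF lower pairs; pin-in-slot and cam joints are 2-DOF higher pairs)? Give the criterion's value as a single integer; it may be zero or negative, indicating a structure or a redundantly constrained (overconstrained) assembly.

[1;0;0] (link 0 is ground)
L+ [2;0;0]
L+ [3;0;0]
P(2,1)∈J1 [3;1;0]
PS(0,1)∈J2 [3;1;1]
P(2,0)∈J1 [3;2;1]
mobility = 6 − 4 − 1 = 1

M = 1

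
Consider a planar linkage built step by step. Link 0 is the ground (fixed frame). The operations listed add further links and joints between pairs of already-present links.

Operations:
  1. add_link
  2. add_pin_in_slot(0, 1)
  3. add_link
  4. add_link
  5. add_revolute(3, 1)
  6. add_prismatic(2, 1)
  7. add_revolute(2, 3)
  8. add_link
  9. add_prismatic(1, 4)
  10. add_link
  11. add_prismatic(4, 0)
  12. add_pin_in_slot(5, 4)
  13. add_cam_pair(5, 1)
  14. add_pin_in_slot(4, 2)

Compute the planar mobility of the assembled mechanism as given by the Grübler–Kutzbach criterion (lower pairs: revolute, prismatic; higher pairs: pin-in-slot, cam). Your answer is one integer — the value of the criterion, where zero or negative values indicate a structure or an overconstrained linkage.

M = 1

link 0 = ground. State L|J1|J2 = 1|0|0
+link1  2|0|0
PS(0,1) f=2→J2  2|0|1
+link2  3|0|1
+link3  4|0|1
R(3,1) f=1→J1  4|1|1
P(2,1) f=1→J1  4|2|1
R(2,3) f=1→J1  4|3|1
+link4  5|3|1
P(1,4) f=1→J1  5|4|1
+link5  6|4|1
P(4,0) f=1→J1  6|5|1
PS(5,4) f=2→J2  6|5|2
C(5,1) f=2→J2  6|5|3
PS(4,2) f=2→J2  6|5|4
M = 3(6−1)−2·5−4 = 15−10−4 = 1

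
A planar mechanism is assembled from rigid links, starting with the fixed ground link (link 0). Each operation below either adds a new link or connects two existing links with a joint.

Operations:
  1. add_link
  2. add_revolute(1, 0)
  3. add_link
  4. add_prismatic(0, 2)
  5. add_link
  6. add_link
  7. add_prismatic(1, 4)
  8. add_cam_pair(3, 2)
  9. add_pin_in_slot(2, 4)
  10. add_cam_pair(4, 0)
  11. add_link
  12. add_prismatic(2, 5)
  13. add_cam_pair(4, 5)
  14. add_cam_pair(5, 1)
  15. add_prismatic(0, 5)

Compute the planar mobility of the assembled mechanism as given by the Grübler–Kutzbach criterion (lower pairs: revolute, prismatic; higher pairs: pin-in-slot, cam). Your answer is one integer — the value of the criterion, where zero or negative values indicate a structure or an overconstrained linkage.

(L,J1,J2)=(1,0,0); link0 fixed
link1: (2,0,0)
R 1-0 [J1]: (2,1,0)
link2: (3,1,0)
P 0-2 [J1]: (3,2,0)
link3: (4,2,0)
link4: (5,2,0)
P 1-4 [J1]: (5,3,0)
C 3-2 [J2]: (5,3,1)
PS 2-4 [J2]: (5,3,2)
C 4-0 [J2]: (5,3,3)
link5: (6,3,3)
P 2-5 [J1]: (6,4,3)
C 4-5 [J2]: (6,4,4)
C 5-1 [J2]: (6,4,5)
P 0-5 [J1]: (6,5,5)
Grübler: 3·5 − 2·5 − 5 = 0

M = 0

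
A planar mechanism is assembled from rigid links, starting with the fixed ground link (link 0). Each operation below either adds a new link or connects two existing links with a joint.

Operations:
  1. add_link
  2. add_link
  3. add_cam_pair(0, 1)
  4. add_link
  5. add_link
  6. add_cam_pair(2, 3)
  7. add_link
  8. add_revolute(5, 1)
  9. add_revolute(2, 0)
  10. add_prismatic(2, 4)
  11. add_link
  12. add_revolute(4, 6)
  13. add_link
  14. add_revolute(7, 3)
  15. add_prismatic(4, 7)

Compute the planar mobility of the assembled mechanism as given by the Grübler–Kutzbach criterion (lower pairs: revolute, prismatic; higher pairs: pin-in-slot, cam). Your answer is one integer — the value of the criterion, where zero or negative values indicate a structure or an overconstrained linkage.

link 0 = ground. State L|J1|J2 = 1|0|0
+link1  2|0|0
+link2  3|0|0
C(0,1) f=2→J2  3|0|1
+link3  4|0|1
+link4  5|0|1
C(2,3) f=2→J2  5|0|2
+link5  6|0|2
R(5,1) f=1→J1  6|1|2
R(2,0) f=1→J1  6|2|2
P(2,4) f=1→J1  6|3|2
+link6  7|3|2
R(4,6) f=1→J1  7|4|2
+link7  8|4|2
R(7,3) f=1→J1  8|5|2
P(4,7) f=1→J1  8|6|2
M = 3(8−1)−2·6−2 = 21−12−2 = 7

M = 7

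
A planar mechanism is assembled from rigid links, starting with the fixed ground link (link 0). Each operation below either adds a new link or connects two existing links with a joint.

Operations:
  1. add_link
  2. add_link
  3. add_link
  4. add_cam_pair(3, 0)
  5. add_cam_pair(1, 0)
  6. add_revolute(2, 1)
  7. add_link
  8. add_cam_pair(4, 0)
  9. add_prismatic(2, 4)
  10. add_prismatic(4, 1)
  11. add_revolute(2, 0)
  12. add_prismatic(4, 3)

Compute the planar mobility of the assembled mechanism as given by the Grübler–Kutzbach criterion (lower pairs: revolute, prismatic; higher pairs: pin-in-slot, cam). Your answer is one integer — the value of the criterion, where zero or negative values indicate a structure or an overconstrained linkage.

(L,J1,J2)=(1,0,0); link0 fixed
link1: (2,0,0)
link2: (3,0,0)
link3: (4,0,0)
C 3-0 [J2]: (4,0,1)
C 1-0 [J2]: (4,0,2)
R 2-1 [J1]: (4,1,2)
link4: (5,1,2)
C 4-0 [J2]: (5,1,3)
P 2-4 [J1]: (5,2,3)
P 4-1 [J1]: (5,3,3)
R 2-0 [J1]: (5,4,3)
P 4-3 [J1]: (5,5,3)
Grübler: 3·4 − 2·5 − 3 = -1

M = -1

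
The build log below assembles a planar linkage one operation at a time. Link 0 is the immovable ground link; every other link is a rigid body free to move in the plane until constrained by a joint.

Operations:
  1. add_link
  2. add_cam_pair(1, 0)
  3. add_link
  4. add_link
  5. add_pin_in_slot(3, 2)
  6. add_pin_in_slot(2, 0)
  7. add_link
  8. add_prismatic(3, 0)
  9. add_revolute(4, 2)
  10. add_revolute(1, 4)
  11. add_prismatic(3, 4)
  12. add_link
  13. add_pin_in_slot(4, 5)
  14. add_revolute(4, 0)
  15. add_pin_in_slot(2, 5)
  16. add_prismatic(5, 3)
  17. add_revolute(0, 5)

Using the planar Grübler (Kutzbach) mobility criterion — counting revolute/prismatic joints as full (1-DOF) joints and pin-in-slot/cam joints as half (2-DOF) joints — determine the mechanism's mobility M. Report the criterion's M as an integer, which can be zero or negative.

L=1 J1=0 J2=0
add link → L=2 J1=0 J2=0
C@1,0 dof=2 J2 → L=2 J1=0 J2=1
add link → L=3 J1=0 J2=1
add link → L=4 J1=0 J2=1
PS@3,2 dof=2 J2 → L=4 J1=0 J2=2
PS@2,0 dof=2 J2 → L=4 J1=0 J2=3
add link → L=5 J1=0 J2=3
P@3,0 dof=1 J1 → L=5 J1=1 J2=3
R@4,2 dof=1 J1 → L=5 J1=2 J2=3
R@1,4 dof=1 J1 → L=5 J1=3 J2=3
P@3,4 dof=1 J1 → L=5 J1=4 J2=3
add link → L=6 J1=4 J2=3
PS@4,5 dof=2 J2 → L=6 J1=4 J2=4
R@4,0 dof=1 J1 → L=6 J1=5 J2=4
PS@2,5 dof=2 J2 → L=6 J1=5 J2=5
P@5,3 dof=1 J1 → L=6 J1=6 J2=5
R@0,5 dof=1 J1 → L=6 J1=7 J2=5
M=3(L−1)−2J1−J2=3·5−2·7−5=-4

M = -4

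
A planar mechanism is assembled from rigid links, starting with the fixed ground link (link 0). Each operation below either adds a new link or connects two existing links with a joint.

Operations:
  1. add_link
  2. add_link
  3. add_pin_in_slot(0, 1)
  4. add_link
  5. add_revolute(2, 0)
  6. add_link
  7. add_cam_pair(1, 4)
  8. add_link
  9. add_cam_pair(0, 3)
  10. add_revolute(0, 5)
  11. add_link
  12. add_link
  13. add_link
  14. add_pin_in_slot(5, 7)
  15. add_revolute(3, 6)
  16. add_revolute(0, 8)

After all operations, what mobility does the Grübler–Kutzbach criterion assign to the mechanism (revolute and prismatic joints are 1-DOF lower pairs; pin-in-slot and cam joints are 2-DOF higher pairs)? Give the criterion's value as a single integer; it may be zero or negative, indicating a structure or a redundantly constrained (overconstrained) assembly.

M = 12

[1;0;0] (link 0 is ground)
L+ [2;0;0]
L+ [3;0;0]
PS(0,1)∈J2 [3;0;1]
L+ [4;0;1]
R(2,0)∈J1 [4;1;1]
L+ [5;1;1]
C(1,4)∈J2 [5;1;2]
L+ [6;1;2]
C(0,3)∈J2 [6;1;3]
R(0,5)∈J1 [6;2;3]
L+ [7;2;3]
L+ [8;2;3]
L+ [9;2;3]
PS(5,7)∈J2 [9;2;4]
R(3,6)∈J1 [9;3;4]
R(0,8)∈J1 [9;4;4]
mobility = 24 − 8 − 4 = 12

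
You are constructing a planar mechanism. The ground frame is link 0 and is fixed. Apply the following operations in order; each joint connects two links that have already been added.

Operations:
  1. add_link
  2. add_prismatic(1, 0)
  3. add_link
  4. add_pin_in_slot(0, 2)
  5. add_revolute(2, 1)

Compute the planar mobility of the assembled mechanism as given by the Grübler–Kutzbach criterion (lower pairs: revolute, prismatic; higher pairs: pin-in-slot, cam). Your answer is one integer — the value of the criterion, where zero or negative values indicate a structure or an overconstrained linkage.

M = 1

[1;0;0] (link 0 is ground)
L+ [2;0;0]
P(1,0)∈J1 [2;1;0]
L+ [3;1;0]
PS(0,2)∈J2 [3;1;1]
R(2,1)∈J1 [3;2;1]
mobility = 6 − 4 − 1 = 1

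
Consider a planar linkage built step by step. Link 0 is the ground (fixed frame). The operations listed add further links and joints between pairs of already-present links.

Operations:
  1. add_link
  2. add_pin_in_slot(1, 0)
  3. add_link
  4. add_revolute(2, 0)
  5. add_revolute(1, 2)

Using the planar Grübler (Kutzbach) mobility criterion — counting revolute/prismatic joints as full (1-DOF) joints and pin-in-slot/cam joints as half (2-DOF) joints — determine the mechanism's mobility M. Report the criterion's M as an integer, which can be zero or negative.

L=1 J1=0 J2=0
add link → L=2 J1=0 J2=0
PS@1,0 dof=2 J2 → L=2 J1=0 J2=1
add link → L=3 J1=0 J2=1
R@2,0 dof=1 J1 → L=3 J1=1 J2=1
R@1,2 dof=1 J1 → L=3 J1=2 J2=1
M=3(L−1)−2J1−J2=3·2−2·2−1=1

M = 1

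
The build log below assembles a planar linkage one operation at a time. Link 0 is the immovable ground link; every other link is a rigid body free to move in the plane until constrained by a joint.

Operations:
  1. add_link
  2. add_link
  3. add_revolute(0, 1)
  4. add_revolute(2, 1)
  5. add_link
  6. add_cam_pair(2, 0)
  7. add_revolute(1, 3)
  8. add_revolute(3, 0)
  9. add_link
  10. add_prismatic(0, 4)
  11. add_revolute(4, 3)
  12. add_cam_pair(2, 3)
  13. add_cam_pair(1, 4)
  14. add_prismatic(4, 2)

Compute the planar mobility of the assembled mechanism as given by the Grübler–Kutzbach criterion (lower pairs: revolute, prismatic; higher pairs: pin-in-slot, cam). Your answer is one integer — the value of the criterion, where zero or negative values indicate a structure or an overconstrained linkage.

ground; <1,0,0>
#1 <2,0,0>
#2 <3,0,0>
R:0↔1 J1 <3,1,0>
R:2↔1 J1 <3,2,0>
#3 <4,2,0>
C:2↔0 J2 <4,2,1>
R:1↔3 J1 <4,3,1>
R:3↔0 J1 <4,4,1>
#4 <5,4,1>
P:0↔4 J1 <5,5,1>
R:4↔3 J1 <5,6,1>
C:2↔3 J2 <5,6,2>
C:1↔4 J2 <5,6,3>
P:4↔2 J1 <5,7,3>
3×4 − 2×7 − 1×3 = -5

M = -5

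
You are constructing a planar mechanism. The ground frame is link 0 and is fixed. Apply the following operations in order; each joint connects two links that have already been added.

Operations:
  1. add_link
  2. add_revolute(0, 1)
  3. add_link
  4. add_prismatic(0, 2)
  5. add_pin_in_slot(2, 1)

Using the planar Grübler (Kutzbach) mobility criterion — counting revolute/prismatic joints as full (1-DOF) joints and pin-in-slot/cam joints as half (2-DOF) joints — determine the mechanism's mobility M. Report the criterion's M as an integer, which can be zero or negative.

M = 1

[1;0;0] (link 0 is ground)
L+ [2;0;0]
R(0,1)∈J1 [2;1;0]
L+ [3;1;0]
P(0,2)∈J1 [3;2;0]
PS(2,1)∈J2 [3;2;1]
mobility = 6 − 4 − 1 = 1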